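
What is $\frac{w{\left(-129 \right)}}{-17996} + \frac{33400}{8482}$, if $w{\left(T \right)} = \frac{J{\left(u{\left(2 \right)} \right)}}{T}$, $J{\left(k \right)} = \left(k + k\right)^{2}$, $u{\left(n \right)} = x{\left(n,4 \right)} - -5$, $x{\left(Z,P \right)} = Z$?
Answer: $\frac{9692403509}{2461353411} \approx 3.9378$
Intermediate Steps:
$u{\left(n \right)} = 5 + n$ ($u{\left(n \right)} = n - -5 = n + 5 = 5 + n$)
$J{\left(k \right)} = 4 k^{2}$ ($J{\left(k \right)} = \left(2 k\right)^{2} = 4 k^{2}$)
$w{\left(T \right)} = \frac{196}{T}$ ($w{\left(T \right)} = \frac{4 \left(5 + 2\right)^{2}}{T} = \frac{4 \cdot 7^{2}}{T} = \frac{4 \cdot 49}{T} = \frac{196}{T}$)
$\frac{w{\left(-129 \right)}}{-17996} + \frac{33400}{8482} = \frac{196 \frac{1}{-129}}{-17996} + \frac{33400}{8482} = 196 \left(- \frac{1}{129}\right) \left(- \frac{1}{17996}\right) + 33400 \cdot \frac{1}{8482} = \left(- \frac{196}{129}\right) \left(- \frac{1}{17996}\right) + \frac{16700}{4241} = \frac{49}{580371} + \frac{16700}{4241} = \frac{9692403509}{2461353411}$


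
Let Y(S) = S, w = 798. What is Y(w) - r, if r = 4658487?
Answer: -4657689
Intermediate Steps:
Y(w) - r = 798 - 1*4658487 = 798 - 4658487 = -4657689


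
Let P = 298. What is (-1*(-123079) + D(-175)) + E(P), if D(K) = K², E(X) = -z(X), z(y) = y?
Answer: 153406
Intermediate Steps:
E(X) = -X
(-1*(-123079) + D(-175)) + E(P) = (-1*(-123079) + (-175)²) - 1*298 = (123079 + 30625) - 298 = 153704 - 298 = 153406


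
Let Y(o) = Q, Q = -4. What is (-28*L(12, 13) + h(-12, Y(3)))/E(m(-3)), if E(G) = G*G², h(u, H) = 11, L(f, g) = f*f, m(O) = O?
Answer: 4021/27 ≈ 148.93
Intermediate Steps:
Y(o) = -4
L(f, g) = f²
E(G) = G³
(-28*L(12, 13) + h(-12, Y(3)))/E(m(-3)) = (-28*12² + 11)/((-3)³) = (-28*144 + 11)/(-27) = (-4032 + 11)*(-1/27) = -4021*(-1/27) = 4021/27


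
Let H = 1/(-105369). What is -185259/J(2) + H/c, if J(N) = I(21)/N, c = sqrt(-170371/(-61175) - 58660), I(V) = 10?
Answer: -185259/5 + 5*I*sqrt(8780705000663)/378101391587601 ≈ -37052.0 + 3.9186e-8*I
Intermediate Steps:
H = -1/105369 ≈ -9.4905e-6
c = I*sqrt(8780705000663)/12235 (c = sqrt(-170371*(-1/61175) - 58660) = sqrt(170371/61175 - 58660) = sqrt(-3588355129/61175) = I*sqrt(8780705000663)/12235 ≈ 242.19*I)
J(N) = 10/N
-185259/J(2) + H/c = -185259/(10/2) - (-5*I*sqrt(8780705000663)/3588355129)/105369 = -185259/(10*(1/2)) - (-5)*I*sqrt(8780705000663)/378101391587601 = -185259/5 + 5*I*sqrt(8780705000663)/378101391587601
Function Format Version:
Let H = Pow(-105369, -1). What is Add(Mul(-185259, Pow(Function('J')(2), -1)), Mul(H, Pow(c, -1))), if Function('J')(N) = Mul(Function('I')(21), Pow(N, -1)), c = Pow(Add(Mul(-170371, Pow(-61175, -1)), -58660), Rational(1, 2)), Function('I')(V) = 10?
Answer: Add(Rational(-185259, 5), Mul(Rational(5, 378101391587601), I, Pow(8780705000663, Rational(1, 2)))) ≈ Add(-37052., Mul(3.9186e-8, I))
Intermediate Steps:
H = Rational(-1, 105369) ≈ -9.4905e-6
c = Mul(Rational(1, 12235), I, Pow(8780705000663, Rational(1, 2))) (c = Pow(Add(Mul(-170371, Rational(-1, 61175)), -58660), Rational(1, 2)) = Pow(Add(Rational(170371, 61175), -58660), Rational(1, 2)) = Pow(Rational(-3588355129, 61175), Rational(1, 2)) = Mul(Rational(1, 12235), I, Pow(8780705000663, Rational(1, 2))) ≈ Mul(242.19, I))
Function('J')(N) = Mul(10, Pow(N, -1))
Add(Mul(-185259, Pow(Function('J')(2), -1)), Mul(H, Pow(c, -1))) = Add(Mul(-185259, Pow(Mul(10, Pow(2, -1)), -1)), Mul(Rational(-1, 105369), Pow(Mul(Rational(1, 12235), I, Pow(8780705000663, Rational(1, 2))), -1))) = Add(Mul(-185259, Pow(Mul(10, Rational(1, 2)), -1)), Mul(Rational(-1, 105369), Mul(Rational(-5, 3588355129), I, Pow(8780705000663, Rational(1, 2))))) = Add(Mul(-185259, Pow(5, -1)), Mul(Rational(5, 378101391587601), I, Pow(8780705000663, Rational(1, 2)))) = Add(Mul(-185259, Rational(1, 5)), Mul(Rational(5, 378101391587601), I, Pow(8780705000663, Rational(1, 2)))) = Add(Rational(-185259, 5), Mul(Rational(5, 378101391587601), I, Pow(8780705000663, Rational(1, 2))))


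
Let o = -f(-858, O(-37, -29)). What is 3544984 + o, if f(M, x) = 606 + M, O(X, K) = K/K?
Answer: 3545236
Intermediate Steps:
O(X, K) = 1
o = 252 (o = -(606 - 858) = -1*(-252) = 252)
3544984 + o = 3544984 + 252 = 3545236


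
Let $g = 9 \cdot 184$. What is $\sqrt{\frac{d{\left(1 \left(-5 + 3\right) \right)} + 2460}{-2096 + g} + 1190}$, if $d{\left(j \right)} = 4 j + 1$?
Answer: $\frac{\sqrt{473770}}{20} \approx 34.415$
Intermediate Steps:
$g = 1656$
$d{\left(j \right)} = 1 + 4 j$
$\sqrt{\frac{d{\left(1 \left(-5 + 3\right) \right)} + 2460}{-2096 + g} + 1190} = \sqrt{\frac{\left(1 + 4 \cdot 1 \left(-5 + 3\right)\right) + 2460}{-2096 + 1656} + 1190} = \sqrt{\frac{\left(1 + 4 \cdot 1 \left(-2\right)\right) + 2460}{-440} + 1190} = \sqrt{\left(\left(1 + 4 \left(-2\right)\right) + 2460\right) \left(- \frac{1}{440}\right) + 1190} = \sqrt{\left(\left(1 - 8\right) + 2460\right) \left(- \frac{1}{440}\right) + 1190} = \sqrt{\left(-7 + 2460\right) \left(- \frac{1}{440}\right) + 1190} = \sqrt{2453 \left(- \frac{1}{440}\right) + 1190} = \sqrt{- \frac{223}{40} + 1190} = \sqrt{\frac{47377}{40}} = \frac{\sqrt{473770}}{20}$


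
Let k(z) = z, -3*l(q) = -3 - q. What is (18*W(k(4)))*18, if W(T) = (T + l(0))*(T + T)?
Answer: 12960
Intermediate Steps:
l(q) = 1 + q/3 (l(q) = -(-3 - q)/3 = 1 + q/3)
W(T) = 2*T*(1 + T) (W(T) = (T + (1 + (⅓)*0))*(T + T) = (T + (1 + 0))*(2*T) = (T + 1)*(2*T) = (1 + T)*(2*T) = 2*T*(1 + T))
(18*W(k(4)))*18 = (18*(2*4*(1 + 4)))*18 = (18*(2*4*5))*18 = (18*40)*18 = 720*18 = 12960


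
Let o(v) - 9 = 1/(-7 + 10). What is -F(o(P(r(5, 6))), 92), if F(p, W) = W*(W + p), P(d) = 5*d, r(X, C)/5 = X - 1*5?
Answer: -27968/3 ≈ -9322.7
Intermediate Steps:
r(X, C) = -25 + 5*X (r(X, C) = 5*(X - 1*5) = 5*(X - 5) = 5*(-5 + X) = -25 + 5*X)
o(v) = 28/3 (o(v) = 9 + 1/(-7 + 10) = 9 + 1/3 = 9 + ⅓ = 28/3)
-F(o(P(r(5, 6))), 92) = -92*(92 + 28/3) = -92*304/3 = -1*27968/3 = -27968/3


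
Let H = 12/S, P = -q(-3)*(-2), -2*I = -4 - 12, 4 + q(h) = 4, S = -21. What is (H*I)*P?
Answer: 0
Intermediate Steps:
q(h) = 0 (q(h) = -4 + 4 = 0)
I = 8 (I = -(-4 - 12)/2 = -½*(-16) = 8)
P = 0 (P = -1*0*(-2) = 0*(-2) = 0)
H = -4/7 (H = 12/(-21) = 12*(-1/21) = -4/7 ≈ -0.57143)
(H*I)*P = -4/7*8*0 = -32/7*0 = 0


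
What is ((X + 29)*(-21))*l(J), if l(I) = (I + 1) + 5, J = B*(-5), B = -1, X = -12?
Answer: -3927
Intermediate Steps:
J = 5 (J = -1*(-5) = 5)
l(I) = 6 + I (l(I) = (1 + I) + 5 = 6 + I)
((X + 29)*(-21))*l(J) = ((-12 + 29)*(-21))*(6 + 5) = (17*(-21))*11 = -357*11 = -3927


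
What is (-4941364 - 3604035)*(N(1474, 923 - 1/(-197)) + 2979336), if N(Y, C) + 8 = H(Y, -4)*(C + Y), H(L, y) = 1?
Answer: -5019565885700574/197 ≈ -2.5480e+13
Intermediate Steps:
N(Y, C) = -8 + C + Y (N(Y, C) = -8 + 1*(C + Y) = -8 + (C + Y) = -8 + C + Y)
(-4941364 - 3604035)*(N(1474, 923 - 1/(-197)) + 2979336) = (-4941364 - 3604035)*((-8 + (923 - 1/(-197)) + 1474) + 2979336) = -8545399*((-8 + (923 - 1*(-1/197)) + 1474) + 2979336) = -8545399*((-8 + (923 + 1/197) + 1474) + 2979336) = -8545399*((-8 + 181832/197 + 1474) + 2979336) = -8545399*(470634/197 + 2979336) = -8545399*587399826/197 = -5019565885700574/197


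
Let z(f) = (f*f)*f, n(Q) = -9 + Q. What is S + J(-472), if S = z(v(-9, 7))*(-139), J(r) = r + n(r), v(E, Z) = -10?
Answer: 138047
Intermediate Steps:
z(f) = f³ (z(f) = f²*f = f³)
J(r) = -9 + 2*r (J(r) = r + (-9 + r) = -9 + 2*r)
S = 139000 (S = (-10)³*(-139) = -1000*(-139) = 139000)
S + J(-472) = 139000 + (-9 + 2*(-472)) = 139000 + (-9 - 944) = 139000 - 953 = 138047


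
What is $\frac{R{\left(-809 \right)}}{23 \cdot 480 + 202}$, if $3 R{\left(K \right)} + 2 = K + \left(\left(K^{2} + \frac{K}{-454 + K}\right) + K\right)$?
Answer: $\frac{412282126}{21297969} \approx 19.358$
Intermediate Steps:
$R{\left(K \right)} = - \frac{2}{3} + \frac{K^{2}}{3} + \frac{2 K}{3} + \frac{K}{3 \left(-454 + K\right)}$ ($R{\left(K \right)} = - \frac{2}{3} + \frac{K + \left(\left(K^{2} + \frac{K}{-454 + K}\right) + K\right)}{3} = - \frac{2}{3} + \frac{K + \left(K + K^{2} + \frac{K}{-454 + K}\right)}{3} = - \frac{2}{3} + \frac{K^{2} + 2 K + \frac{K}{-454 + K}}{3} = - \frac{2}{3} + \left(\frac{K^{2}}{3} + \frac{2 K}{3} + \frac{K}{3 \left(-454 + K\right)}\right) = - \frac{2}{3} + \frac{K^{2}}{3} + \frac{2 K}{3} + \frac{K}{3 \left(-454 + K\right)}$)
$\frac{R{\left(-809 \right)}}{23 \cdot 480 + 202} = \frac{\frac{1}{3} \frac{1}{-454 - 809} \left(908 + \left(-809\right)^{3} - -735381 - 452 \left(-809\right)^{2}\right)}{23 \cdot 480 + 202} = \frac{\frac{1}{3} \frac{1}{-1263} \left(908 - 529475129 + 735381 - 295825412\right)}{11040 + 202} = \frac{\frac{1}{3} \left(- \frac{1}{1263}\right) \left(908 - 529475129 + 735381 - 295825412\right)}{11242} = \frac{1}{3} \left(- \frac{1}{1263}\right) \left(-824564252\right) \frac{1}{11242} = \frac{824564252}{3789} \cdot \frac{1}{11242} = \frac{412282126}{21297969}$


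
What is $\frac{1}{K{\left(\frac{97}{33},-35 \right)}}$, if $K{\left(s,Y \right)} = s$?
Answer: $\frac{33}{97} \approx 0.34021$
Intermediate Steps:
$\frac{1}{K{\left(\frac{97}{33},-35 \right)}} = \frac{1}{97 \cdot \frac{1}{33}} = \frac{1}{\frac{97}{33}} = \frac{33}{97}$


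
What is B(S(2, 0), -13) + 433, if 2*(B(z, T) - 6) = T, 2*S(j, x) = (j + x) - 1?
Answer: 865/2 ≈ 432.50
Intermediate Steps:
S(j, x) = -½ + j/2 + x/2 (S(j, x) = ((j + x) - 1)/2 = (-1 + j + x)/2 = -½ + j/2 + x/2)
B(z, T) = 6 + T/2
B(S(2, 0), -13) + 433 = (6 + (½)*(-13)) + 433 = (6 - 13/2) + 433 = -½ + 433 = 865/2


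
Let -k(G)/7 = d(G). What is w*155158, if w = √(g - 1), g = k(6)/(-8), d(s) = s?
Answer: 77579*√17 ≈ 3.1987e+5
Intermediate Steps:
k(G) = -7*G
g = 21/4 (g = -7*6/(-8) = -42*(-⅛) = 21/4 ≈ 5.2500)
w = √17/2 (w = √(21/4 - 1) = √(17/4) = √17/2 ≈ 2.0616)
w*155158 = (√17/2)*155158 = 77579*√17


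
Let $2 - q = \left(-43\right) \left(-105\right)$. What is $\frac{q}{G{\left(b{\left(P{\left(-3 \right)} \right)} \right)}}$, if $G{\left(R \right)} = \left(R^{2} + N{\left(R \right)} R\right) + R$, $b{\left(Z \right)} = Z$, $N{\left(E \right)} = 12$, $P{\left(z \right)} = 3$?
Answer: $- \frac{4513}{48} \approx -94.021$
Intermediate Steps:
$q = -4513$ ($q = 2 - \left(-43\right) \left(-105\right) = 2 - 4515 = -4513$)
$G{\left(R \right)} = R^{2} + 13 R$ ($G{\left(R \right)} = \left(R^{2} + 12 R\right) + R = R^{2} + 13 R$)
$\frac{q}{G{\left(b{\left(P{\left(-3 \right)} \right)} \right)}} = - \frac{4513}{3 \left(13 + 3\right)} = - \frac{4513}{3 \cdot 16} = - \frac{4513}{48}$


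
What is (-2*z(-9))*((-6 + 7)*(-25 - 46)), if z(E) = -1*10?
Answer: -1420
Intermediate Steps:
z(E) = -10
(-2*z(-9))*((-6 + 7)*(-25 - 46)) = (-2*(-10))*((-6 + 7)*(-25 - 46)) = 20*(1*(-71)) = 20*(-71) = -1420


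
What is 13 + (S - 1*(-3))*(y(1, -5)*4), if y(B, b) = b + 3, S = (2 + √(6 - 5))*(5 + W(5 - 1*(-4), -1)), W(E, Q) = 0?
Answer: -131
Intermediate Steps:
S = 15 (S = (2 + √(6 - 5))*(5 + 0) = (2 + √1)*5 = (2 + 1)*5 = 3*5 = 15)
y(B, b) = 3 + b
13 + (S - 1*(-3))*(y(1, -5)*4) = 13 + (15 - 1*(-3))*((3 - 5)*4) = 13 + (15 + 3)*(-2*4) = 13 + 18*(-8) = 13 - 144 = -131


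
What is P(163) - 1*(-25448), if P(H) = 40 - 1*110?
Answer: 25378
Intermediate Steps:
P(H) = -70 (P(H) = 40 - 110 = -70)
P(163) - 1*(-25448) = -70 - 1*(-25448) = -70 + 25448 = 25378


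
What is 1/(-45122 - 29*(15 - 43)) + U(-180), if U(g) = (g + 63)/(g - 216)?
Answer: 287993/974820 ≈ 0.29543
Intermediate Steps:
U(g) = (63 + g)/(-216 + g)
1/(-45122 - 29*(15 - 43)) + U(-180) = 1/(-45122 - 29*(15 - 43)) + (63 - 180)/(-216 - 180) = 1/(-45122 - 29*(-28)) - 117/(-396) = 1/(-45122 + 812) - 1/396*(-117) = 1/(-44310) + 13/44 = -1/44310 + 13/44 = 287993/974820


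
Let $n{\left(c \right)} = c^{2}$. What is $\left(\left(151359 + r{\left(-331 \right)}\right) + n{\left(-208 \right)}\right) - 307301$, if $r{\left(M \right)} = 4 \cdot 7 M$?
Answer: $-121946$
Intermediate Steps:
$r{\left(M \right)} = 28 M$
$\left(\left(151359 + r{\left(-331 \right)}\right) + n{\left(-208 \right)}\right) - 307301 = \left(\left(151359 + 28 \left(-331\right)\right) + \left(-208\right)^{2}\right) - 307301 = \left(\left(151359 - 9268\right) + 43264\right) - 307301 = \left(142091 + 43264\right) - 307301 = 185355 - 307301 = -121946$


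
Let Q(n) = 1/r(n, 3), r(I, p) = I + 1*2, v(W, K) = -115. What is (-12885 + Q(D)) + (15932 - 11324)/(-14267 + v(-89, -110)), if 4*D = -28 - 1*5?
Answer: -257387471/19975 ≈ -12885.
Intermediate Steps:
r(I, p) = 2 + I (r(I, p) = I + 2 = 2 + I)
D = -33/4 (D = (-28 - 1*5)/4 = (-28 - 5)/4 = (¼)*(-33) = -33/4 ≈ -8.2500)
Q(n) = 1/(2 + n)
(-12885 + Q(D)) + (15932 - 11324)/(-14267 + v(-89, -110)) = (-12885 + 1/(2 - 33/4)) + (15932 - 11324)/(-14267 - 115) = (-12885 + 1/(-25/4)) + 4608/(-14382) = (-12885 - 4/25) + 4608*(-1/14382) = -322129/25 - 256/799 = -257387471/19975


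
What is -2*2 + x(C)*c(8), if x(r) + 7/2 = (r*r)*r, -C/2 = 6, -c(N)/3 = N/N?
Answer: 10381/2 ≈ 5190.5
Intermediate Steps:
c(N) = -3 (c(N) = -3*N/N = -3*1 = -3)
C = -12 (C = -2*6 = -12)
x(r) = -7/2 + r³ (x(r) = -7/2 + (r*r)*r = -7/2 + r²*r = -7/2 + r³)
-2*2 + x(C)*c(8) = -2*2 + (-7/2 + (-12)³)*(-3) = -4 + (-7/2 - 1728)*(-3) = -4 - 3463/2*(-3) = -4 + 10389/2 = 10381/2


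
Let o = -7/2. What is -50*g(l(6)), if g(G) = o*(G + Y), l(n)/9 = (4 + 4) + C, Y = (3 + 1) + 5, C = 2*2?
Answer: 20475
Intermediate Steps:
C = 4
o = -7/2 (o = -7*½ = -7/2 ≈ -3.5000)
Y = 9 (Y = 4 + 5 = 9)
l(n) = 108 (l(n) = 9*((4 + 4) + 4) = 9*(8 + 4) = 9*12 = 108)
g(G) = -63/2 - 7*G/2 (g(G) = -7*(G + 9)/2 = -7*(9 + G)/2 = -63/2 - 7*G/2)
-50*g(l(6)) = -50*(-63/2 - 7/2*108) = -50*(-63/2 - 378) = -50*(-819/2) = 20475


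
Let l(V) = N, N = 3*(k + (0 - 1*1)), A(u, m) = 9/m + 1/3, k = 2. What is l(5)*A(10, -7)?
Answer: -20/7 ≈ -2.8571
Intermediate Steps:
A(u, m) = ⅓ + 9/m (A(u, m) = 9/m + 1*(⅓) = 9/m + ⅓ = ⅓ + 9/m)
N = 3 (N = 3*(2 + (0 - 1*1)) = 3*(2 + (0 - 1)) = 3*(2 - 1) = 3*1 = 3)
l(V) = 3
l(5)*A(10, -7) = 3*((⅓)*(27 - 7)/(-7)) = 3*((⅓)*(-⅐)*20) = 3*(-20/21) = -20/7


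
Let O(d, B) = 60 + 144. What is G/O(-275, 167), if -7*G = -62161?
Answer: 62161/1428 ≈ 43.530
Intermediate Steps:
O(d, B) = 204
G = 62161/7 (G = -⅐*(-62161) = 62161/7 ≈ 8880.1)
G/O(-275, 167) = (62161/7)/204 = (62161/7)*(1/204) = 62161/1428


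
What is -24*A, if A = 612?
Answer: -14688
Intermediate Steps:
-24*A = -24*612 = -14688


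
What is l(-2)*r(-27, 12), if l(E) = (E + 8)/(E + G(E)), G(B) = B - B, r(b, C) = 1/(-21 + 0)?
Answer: 1/7 ≈ 0.14286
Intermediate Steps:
r(b, C) = -1/21 (r(b, C) = 1/(-21) = -1/21)
G(B) = 0
l(E) = (8 + E)/E (l(E) = (E + 8)/(E + 0) = (8 + E)/E)
l(-2)*r(-27, 12) = ((8 - 2)/(-2))*(-1/21) = -1/2*6*(-1/21) = -3*(-1/21) = 1/7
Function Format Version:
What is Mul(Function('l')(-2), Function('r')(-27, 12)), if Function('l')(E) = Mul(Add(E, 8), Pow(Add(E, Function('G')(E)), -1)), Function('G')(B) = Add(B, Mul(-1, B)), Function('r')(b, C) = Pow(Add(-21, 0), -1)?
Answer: Rational(1, 7) ≈ 0.14286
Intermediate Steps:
Function('r')(b, C) = Rational(-1, 21) (Function('r')(b, C) = Pow(-21, -1) = Rational(-1, 21))
Function('G')(B) = 0
Function('l')(E) = Mul(Pow(E, -1), Add(8, E)) (Function('l')(E) = Mul(Add(E, 8), Pow(Add(E, 0), -1)) = Mul(Add(8, E), Pow(E, -1)) = Mul(Pow(E, -1), Add(8, E)))
Mul(Function('l')(-2), Function('r')(-27, 12)) = Mul(Mul(Pow(-2, -1), Add(8, -2)), Rational(-1, 21)) = Mul(Mul(Rational(-1, 2), 6), Rational(-1, 21)) = Mul(-3, Rational(-1, 21)) = Rational(1, 7)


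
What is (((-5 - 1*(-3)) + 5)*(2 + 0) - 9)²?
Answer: 9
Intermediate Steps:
(((-5 - 1*(-3)) + 5)*(2 + 0) - 9)² = (((-5 + 3) + 5)*2 - 9)² = ((-2 + 5)*2 - 9)² = (3*2 - 9)² = (6 - 9)² = (-3)² = 9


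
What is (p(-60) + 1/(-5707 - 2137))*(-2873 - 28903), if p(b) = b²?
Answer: -224325841656/1961 ≈ -1.1439e+8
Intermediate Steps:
(p(-60) + 1/(-5707 - 2137))*(-2873 - 28903) = ((-60)² + 1/(-5707 - 2137))*(-2873 - 28903) = (3600 + 1/(-7844))*(-31776) = (3600 - 1/7844)*(-31776) = (28238399/7844)*(-31776) = -224325841656/1961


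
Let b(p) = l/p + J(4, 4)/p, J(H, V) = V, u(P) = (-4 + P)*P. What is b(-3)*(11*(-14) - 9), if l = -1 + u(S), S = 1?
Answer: 0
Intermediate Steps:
u(P) = P*(-4 + P)
l = -4 (l = -1 + 1*(-4 + 1) = -1 + 1*(-3) = -1 - 3 = -4)
b(p) = 0 (b(p) = -4/p + 4/p = 0)
b(-3)*(11*(-14) - 9) = 0*(11*(-14) - 9) = 0*(-154 - 9) = 0*(-163) = 0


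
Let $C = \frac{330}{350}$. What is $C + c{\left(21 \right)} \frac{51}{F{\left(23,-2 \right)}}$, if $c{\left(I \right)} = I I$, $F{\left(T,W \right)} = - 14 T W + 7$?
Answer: $\frac{38508}{1085} \approx 35.491$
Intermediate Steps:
$C = \frac{33}{35}$ ($C = 330 \cdot \frac{1}{350} = \frac{33}{35} \approx 0.94286$)
$F{\left(T,W \right)} = 7 - 14 T W$ ($F{\left(T,W \right)} = - 14 T W + 7 = 7 - 14 T W$)
$c{\left(I \right)} = I^{2}$
$C + c{\left(21 \right)} \frac{51}{F{\left(23,-2 \right)}} = \frac{33}{35} + 21^{2} \frac{51}{7 - 322 \left(-2\right)} = \frac{33}{35} + 441 \frac{51}{7 + 644} = \frac{33}{35} + 441 \cdot \frac{51}{651} = \frac{33}{35} + 441 \cdot 51 \cdot \frac{1}{651} = \frac{33}{35} + 441 \cdot \frac{17}{217} = \frac{33}{35} + \frac{1071}{31} = \frac{38508}{1085}$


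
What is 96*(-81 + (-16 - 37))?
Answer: -12864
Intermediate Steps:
96*(-81 + (-16 - 37)) = 96*(-81 - 53) = 96*(-134) = -12864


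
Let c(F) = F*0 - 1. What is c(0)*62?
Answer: -62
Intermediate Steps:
c(F) = -1 (c(F) = 0 - 1 = -1)
c(0)*62 = -1*62 = -62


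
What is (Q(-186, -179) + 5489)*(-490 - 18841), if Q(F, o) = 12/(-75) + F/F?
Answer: -2653102426/25 ≈ -1.0612e+8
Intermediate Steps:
Q(F, o) = 21/25 (Q(F, o) = 12*(-1/75) + 1 = -4/25 + 1 = 21/25)
(Q(-186, -179) + 5489)*(-490 - 18841) = (21/25 + 5489)*(-490 - 18841) = (137246/25)*(-19331) = -2653102426/25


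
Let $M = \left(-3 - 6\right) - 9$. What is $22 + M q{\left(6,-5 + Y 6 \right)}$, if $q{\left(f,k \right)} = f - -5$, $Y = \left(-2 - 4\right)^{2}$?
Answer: $-176$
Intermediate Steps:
$Y = 36$ ($Y = \left(-6\right)^{2} = 36$)
$M = -18$ ($M = -9 - 9 = -18$)
$q{\left(f,k \right)} = 5 + f$ ($q{\left(f,k \right)} = f + 5 = 5 + f$)
$22 + M q{\left(6,-5 + Y 6 \right)} = 22 - 18 \left(5 + 6\right) = 22 - 198 = -176$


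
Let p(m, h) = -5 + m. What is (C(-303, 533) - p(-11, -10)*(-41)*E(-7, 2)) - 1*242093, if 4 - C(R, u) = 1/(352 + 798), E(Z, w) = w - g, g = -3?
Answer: -282174351/1150 ≈ -2.4537e+5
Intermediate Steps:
E(Z, w) = 3 + w (E(Z, w) = w - 1*(-3) = w + 3 = 3 + w)
C(R, u) = 4599/1150 (C(R, u) = 4 - 1/(352 + 798) = 4 - 1/1150 = 4599/1150)
(C(-303, 533) - p(-11, -10)*(-41)*E(-7, 2)) - 1*242093 = (4599/1150 - (-5 - 11)*(-41)*(3 + 2)) - 1*242093 = (4599/1150 - (-16*(-41))*5) - 242093 = (4599/1150 - 656*5) - 242093 = (4599/1150 - 1*3280) - 242093 = (4599/1150 - 3280) - 242093 = -3767401/1150 - 242093 = -282174351/1150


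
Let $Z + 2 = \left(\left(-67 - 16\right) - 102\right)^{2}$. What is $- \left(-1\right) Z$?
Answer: $34223$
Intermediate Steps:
$Z = 34223$ ($Z = -2 + \left(\left(-67 - 16\right) - 102\right)^{2} = -2 + \left(-83 - 102\right)^{2} = -2 + \left(-185\right)^{2} = -2 + 34225 = 34223$)
$- \left(-1\right) Z = - \left(-1\right) 34223 = \left(-1\right) \left(-34223\right) = 34223$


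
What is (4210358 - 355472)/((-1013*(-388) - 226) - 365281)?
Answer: 1284962/9179 ≈ 139.99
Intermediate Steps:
(4210358 - 355472)/((-1013*(-388) - 226) - 365281) = 3854886/((393044 - 226) - 365281) = 3854886/(392818 - 365281) = 3854886/27537 = 3854886*(1/27537) = 1284962/9179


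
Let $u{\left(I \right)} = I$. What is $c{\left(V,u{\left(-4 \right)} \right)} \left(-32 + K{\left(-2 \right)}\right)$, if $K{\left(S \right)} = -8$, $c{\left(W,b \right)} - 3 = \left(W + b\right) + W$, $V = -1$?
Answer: $120$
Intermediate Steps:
$c{\left(W,b \right)} = 3 + b + 2 W$ ($c{\left(W,b \right)} = 3 + \left(\left(W + b\right) + W\right) = 3 + \left(b + 2 W\right) = 3 + b + 2 W$)
$c{\left(V,u{\left(-4 \right)} \right)} \left(-32 + K{\left(-2 \right)}\right) = \left(3 - 4 + 2 \left(-1\right)\right) \left(-32 - 8\right) = \left(3 - 4 - 2\right) \left(-40\right) = \left(-3\right) \left(-40\right) = 120$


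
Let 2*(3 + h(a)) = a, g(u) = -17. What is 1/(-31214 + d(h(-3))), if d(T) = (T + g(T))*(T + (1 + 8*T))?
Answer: -4/121459 ≈ -3.2933e-5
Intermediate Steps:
h(a) = -3 + a/2
d(T) = (1 + 9*T)*(-17 + T) (d(T) = (T - 17)*(T + (1 + 8*T)) = (-17 + T)*(1 + 9*T) = (1 + 9*T)*(-17 + T))
1/(-31214 + d(h(-3))) = 1/(-31214 + (-17 - 152*(-3 + (½)*(-3)) + 9*(-3 + (½)*(-3))²)) = 1/(-31214 + (-17 - 152*(-3 - 3/2) + 9*(-3 - 3/2)²)) = 1/(-31214 + (-17 - 152*(-9/2) + 9*(-9/2)²)) = 1/(-31214 + (-17 + 684 + 9*(81/4))) = 1/(-31214 + (-17 + 684 + 729/4)) = 1/(-31214 + 3397/4) = 1/(-121459/4) = -4/121459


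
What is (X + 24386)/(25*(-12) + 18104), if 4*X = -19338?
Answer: 39103/35608 ≈ 1.0982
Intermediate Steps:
X = -9669/2 (X = (¼)*(-19338) = -9669/2 ≈ -4834.5)
(X + 24386)/(25*(-12) + 18104) = (-9669/2 + 24386)/(25*(-12) + 18104) = 39103/(2*(-300 + 18104)) = (39103/2)/17804 = (39103/2)*(1/17804) = 39103/35608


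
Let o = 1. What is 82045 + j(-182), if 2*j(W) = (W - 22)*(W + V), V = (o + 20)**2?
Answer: 55627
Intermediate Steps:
V = 441 (V = (1 + 20)**2 = 21**2 = 441)
j(W) = (-22 + W)*(441 + W)/2 (j(W) = ((W - 22)*(W + 441))/2 = ((-22 + W)*(441 + W))/2 = (-22 + W)*(441 + W)/2)
82045 + j(-182) = 82045 + (-4851 + (1/2)*(-182)**2 + (419/2)*(-182)) = 82045 + (-4851 + (1/2)*33124 - 38129) = 82045 + (-4851 + 16562 - 38129) = 82045 - 26418 = 55627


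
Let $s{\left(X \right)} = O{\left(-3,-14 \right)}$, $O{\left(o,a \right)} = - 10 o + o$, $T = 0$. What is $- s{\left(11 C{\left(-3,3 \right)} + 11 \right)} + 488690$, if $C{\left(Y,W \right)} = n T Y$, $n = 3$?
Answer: $488663$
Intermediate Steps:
$C{\left(Y,W \right)} = 0$ ($C{\left(Y,W \right)} = 3 \cdot 0 Y = 0 Y = 0$)
$O{\left(o,a \right)} = - 9 o$
$s{\left(X \right)} = 27$ ($s{\left(X \right)} = \left(-9\right) \left(-3\right) = 27$)
$- s{\left(11 C{\left(-3,3 \right)} + 11 \right)} + 488690 = \left(-1\right) 27 + 488690 = -27 + 488690 = 488663$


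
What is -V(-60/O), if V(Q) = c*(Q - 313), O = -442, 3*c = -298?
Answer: -20604614/663 ≈ -31078.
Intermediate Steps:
c = -298/3 (c = (⅓)*(-298) = -298/3 ≈ -99.333)
V(Q) = 93274/3 - 298*Q/3 (V(Q) = -298*(Q - 313)/3 = -298*(-313 + Q)/3 = 93274/3 - 298*Q/3)
-V(-60/O) = -(93274/3 - (-5960)/(-442)) = -(93274/3 - (-5960)*(-1)/442) = -(93274/3 - 298/3*30/221) = -(93274/3 - 2980/221) = -1*20604614/663 = -20604614/663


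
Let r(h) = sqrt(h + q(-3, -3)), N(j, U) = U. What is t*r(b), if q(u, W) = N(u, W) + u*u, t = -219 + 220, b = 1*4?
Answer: sqrt(10) ≈ 3.1623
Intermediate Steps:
b = 4
t = 1
q(u, W) = W + u**2 (q(u, W) = W + u*u = W + u**2)
r(h) = sqrt(6 + h) (r(h) = sqrt(h + (-3 + (-3)**2)) = sqrt(h + (-3 + 9)) = sqrt(h + 6) = sqrt(6 + h))
t*r(b) = 1*sqrt(6 + 4) = 1*sqrt(10) = sqrt(10)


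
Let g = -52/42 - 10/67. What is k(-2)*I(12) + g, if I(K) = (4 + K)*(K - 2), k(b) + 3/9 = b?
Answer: -175744/469 ≈ -374.72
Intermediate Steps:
k(b) = -⅓ + b
I(K) = (-2 + K)*(4 + K) (I(K) = (4 + K)*(-2 + K) = (-2 + K)*(4 + K))
g = -1952/1407 (g = -52*1/42 - 10*1/67 = -26/21 - 10/67 = -1952/1407 ≈ -1.3873)
k(-2)*I(12) + g = (-⅓ - 2)*(-8 + 12² + 2*12) - 1952/1407 = -7*(-8 + 144 + 24)/3 - 1952/1407 = -7/3*160 - 1952/1407 = -1120/3 - 1952/1407 = -175744/469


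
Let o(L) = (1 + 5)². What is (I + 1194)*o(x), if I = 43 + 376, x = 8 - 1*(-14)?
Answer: 58068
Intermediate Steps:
x = 22 (x = 8 + 14 = 22)
o(L) = 36 (o(L) = 6² = 36)
I = 419
(I + 1194)*o(x) = (419 + 1194)*36 = 1613*36 = 58068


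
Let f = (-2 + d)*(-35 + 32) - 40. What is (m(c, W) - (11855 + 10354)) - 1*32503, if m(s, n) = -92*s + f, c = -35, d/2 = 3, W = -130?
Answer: -51544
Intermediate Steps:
d = 6 (d = 2*3 = 6)
f = -52 (f = (-2 + 6)*(-35 + 32) - 40 = 4*(-3) - 40 = -12 - 40 = -52)
m(s, n) = -52 - 92*s (m(s, n) = -92*s - 52 = -52 - 92*s)
(m(c, W) - (11855 + 10354)) - 1*32503 = ((-52 - 92*(-35)) - (11855 + 10354)) - 1*32503 = ((-52 + 3220) - 1*22209) - 32503 = (3168 - 22209) - 32503 = -19041 - 32503 = -51544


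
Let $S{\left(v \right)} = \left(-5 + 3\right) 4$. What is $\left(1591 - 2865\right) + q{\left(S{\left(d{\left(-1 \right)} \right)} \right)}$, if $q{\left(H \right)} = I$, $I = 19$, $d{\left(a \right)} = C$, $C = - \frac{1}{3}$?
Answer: $-1255$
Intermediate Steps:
$C = - \frac{1}{3}$ ($C = \left(-1\right) \frac{1}{3} = - \frac{1}{3} \approx -0.33333$)
$d{\left(a \right)} = - \frac{1}{3}$
$S{\left(v \right)} = -8$ ($S{\left(v \right)} = \left(-2\right) 4 = -8$)
$q{\left(H \right)} = 19$
$\left(1591 - 2865\right) + q{\left(S{\left(d{\left(-1 \right)} \right)} \right)} = \left(1591 - 2865\right) + 19 = -1274 + 19 = -1255$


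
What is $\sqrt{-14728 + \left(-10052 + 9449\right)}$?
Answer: $i \sqrt{15331} \approx 123.82 i$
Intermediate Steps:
$\sqrt{-14728 + \left(-10052 + 9449\right)} = \sqrt{-14728 - 603} = \sqrt{-15331} = i \sqrt{15331}$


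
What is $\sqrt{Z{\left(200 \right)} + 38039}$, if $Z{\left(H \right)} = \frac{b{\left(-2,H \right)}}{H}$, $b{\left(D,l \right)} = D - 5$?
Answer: $\frac{\sqrt{15215586}}{20} \approx 195.04$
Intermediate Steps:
$b{\left(D,l \right)} = -5 + D$
$Z{\left(H \right)} = - \frac{7}{H}$ ($Z{\left(H \right)} = \frac{-5 - 2}{H} = - \frac{7}{H}$)
$\sqrt{Z{\left(200 \right)} + 38039} = \sqrt{- \frac{7}{200} + 38039} = \sqrt{\frac{7607793}{200}} = \frac{\sqrt{15215586}}{20}$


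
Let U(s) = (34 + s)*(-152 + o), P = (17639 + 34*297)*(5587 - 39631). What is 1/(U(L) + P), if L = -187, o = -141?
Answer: -1/944233599 ≈ -1.0591e-9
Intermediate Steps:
P = -944278428 (P = (17639 + 10098)*(-34044) = 27737*(-34044) = -944278428)
U(s) = -9962 - 293*s (U(s) = (34 + s)*(-152 - 141) = (34 + s)*(-293) = -9962 - 293*s)
1/(U(L) + P) = 1/((-9962 - 293*(-187)) - 944278428) = 1/((-9962 + 54791) - 944278428) = 1/(44829 - 944278428) = 1/(-944233599) = -1/944233599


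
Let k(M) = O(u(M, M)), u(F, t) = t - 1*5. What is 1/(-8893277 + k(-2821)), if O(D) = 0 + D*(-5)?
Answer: -1/8879147 ≈ -1.1262e-7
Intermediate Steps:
u(F, t) = -5 + t (u(F, t) = t - 5 = -5 + t)
O(D) = -5*D (O(D) = 0 - 5*D = -5*D)
k(M) = 25 - 5*M (k(M) = -5*(-5 + M) = 25 - 5*M)
1/(-8893277 + k(-2821)) = 1/(-8893277 + (25 - 5*(-2821))) = 1/(-8893277 + (25 + 14105)) = 1/(-8893277 + 14130) = 1/(-8879147) = -1/8879147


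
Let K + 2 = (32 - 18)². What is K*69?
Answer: 13386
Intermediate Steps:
K = 194 (K = -2 + (32 - 18)² = -2 + 14² = -2 + 196 = 194)
K*69 = 194*69 = 13386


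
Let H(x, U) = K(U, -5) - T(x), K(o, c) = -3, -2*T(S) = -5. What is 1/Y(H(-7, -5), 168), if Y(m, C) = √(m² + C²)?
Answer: 2*√113017/113017 ≈ 0.0059492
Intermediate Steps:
T(S) = 5/2 (T(S) = -½*(-5) = 5/2)
H(x, U) = -11/2 (H(x, U) = -3 - 1*5/2 = -3 - 5/2 = -11/2)
Y(m, C) = √(C² + m²)
1/Y(H(-7, -5), 168) = 1/(√(168² + (-11/2)²)) = 1/(√(28224 + 121/4)) = 1/(√(113017/4)) = 1/(√113017/2) = 2*√113017/113017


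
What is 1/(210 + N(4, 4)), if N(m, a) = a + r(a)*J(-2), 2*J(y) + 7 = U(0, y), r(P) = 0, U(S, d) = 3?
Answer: 1/214 ≈ 0.0046729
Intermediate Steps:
J(y) = -2 (J(y) = -7/2 + (1/2)*3 = -7/2 + 3/2 = -2)
N(m, a) = a (N(m, a) = a + 0*(-2) = a + 0 = a)
1/(210 + N(4, 4)) = 1/(210 + 4) = 1/214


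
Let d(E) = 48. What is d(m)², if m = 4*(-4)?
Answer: 2304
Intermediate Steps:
m = -16
d(m)² = 48² = 2304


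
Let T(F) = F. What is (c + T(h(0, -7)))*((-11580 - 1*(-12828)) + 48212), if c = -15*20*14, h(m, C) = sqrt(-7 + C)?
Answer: -207732000 + 49460*I*sqrt(14) ≈ -2.0773e+8 + 1.8506e+5*I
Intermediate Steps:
c = -4200 (c = -300*14 = -4200)
(c + T(h(0, -7)))*((-11580 - 1*(-12828)) + 48212) = (-4200 + sqrt(-7 - 7))*((-11580 - 1*(-12828)) + 48212) = (-4200 + sqrt(-14))*((-11580 + 12828) + 48212) = (-4200 + I*sqrt(14))*(1248 + 48212) = (-4200 + I*sqrt(14))*49460 = -207732000 + 49460*I*sqrt(14)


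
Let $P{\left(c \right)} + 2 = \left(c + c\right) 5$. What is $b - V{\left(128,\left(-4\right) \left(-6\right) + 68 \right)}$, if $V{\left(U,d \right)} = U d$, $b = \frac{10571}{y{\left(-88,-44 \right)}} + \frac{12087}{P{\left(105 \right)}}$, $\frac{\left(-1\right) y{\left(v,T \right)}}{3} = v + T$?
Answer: $- \frac{110710667}{9432} \approx -11738.0$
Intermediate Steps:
$P{\left(c \right)} = -2 + 10 c$ ($P{\left(c \right)} = -2 + \left(c + c\right) 5 = -2 + 2 c 5 = -2 + 10 c$)
$y{\left(v,T \right)} = - 3 T - 3 v$ ($y{\left(v,T \right)} = - 3 \left(v + T\right) = - 3 \left(T + v\right) = - 3 T - 3 v$)
$b = \frac{360565}{9432}$ ($b = \frac{10571}{\left(-3\right) \left(-44\right) - -264} + \frac{12087}{-2 + 10 \cdot 105} = \frac{10571}{132 + 264} + \frac{12087}{-2 + 1050} = \frac{10571}{396} + \frac{12087}{1048} = 10571 \cdot \frac{1}{396} + 12087 \cdot \frac{1}{1048} = \frac{961}{36} + \frac{12087}{1048} = \frac{360565}{9432} \approx 38.228$)
$b - V{\left(128,\left(-4\right) \left(-6\right) + 68 \right)} = \frac{360565}{9432} - 128 \left(\left(-4\right) \left(-6\right) + 68\right) = \frac{360565}{9432} - 128 \left(24 + 68\right) = \frac{360565}{9432} - 128 \cdot 92 = \frac{360565}{9432} - 11776 = - \frac{110710667}{9432}$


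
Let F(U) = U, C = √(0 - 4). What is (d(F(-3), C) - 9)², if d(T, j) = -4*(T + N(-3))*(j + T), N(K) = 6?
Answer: 153 - 1296*I ≈ 153.0 - 1296.0*I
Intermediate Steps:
C = 2*I (C = √(-4) = 2*I ≈ 2.0*I)
d(T, j) = -4*(6 + T)*(T + j) (d(T, j) = -4*(T + 6)*(j + T) = -4*(6 + T)*(T + j))
(d(F(-3), C) - 9)² = ((-24*(-3) - 48*I - 4*(-3)² - 4*(-3)*2*I) - 9)² = ((72 - 48*I - 4*9 + 24*I) - 9)² = ((72 - 48*I - 36 + 24*I) - 9)² = ((36 - 24*I) - 9)² = (27 - 24*I)²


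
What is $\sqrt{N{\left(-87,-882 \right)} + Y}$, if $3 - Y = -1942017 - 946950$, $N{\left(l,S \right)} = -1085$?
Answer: $\sqrt{2887885} \approx 1699.4$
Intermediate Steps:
$Y = 2888970$ ($Y = 3 - \left(-1942017 - 946950\right) = 3 - -2888967 = 3 + 2888967 = 2888970$)
$\sqrt{N{\left(-87,-882 \right)} + Y} = \sqrt{-1085 + 2888970} = \sqrt{2887885}$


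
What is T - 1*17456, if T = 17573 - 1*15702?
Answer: -15585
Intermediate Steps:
T = 1871 (T = 17573 - 15702 = 1871)
T - 1*17456 = 1871 - 1*17456 = 1871 - 17456 = -15585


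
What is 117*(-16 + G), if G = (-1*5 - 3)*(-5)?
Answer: 2808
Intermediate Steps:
G = 40 (G = (-5 - 3)*(-5) = -8*(-5) = 40)
117*(-16 + G) = 117*(-16 + 40) = 117*24 = 2808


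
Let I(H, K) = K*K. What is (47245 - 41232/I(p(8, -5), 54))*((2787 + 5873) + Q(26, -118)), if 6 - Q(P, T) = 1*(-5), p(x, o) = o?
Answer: 99517925429/243 ≈ 4.0954e+8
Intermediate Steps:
I(H, K) = K**2
Q(P, T) = 11 (Q(P, T) = 6 - (-5) = 6 - 1*(-5) = 6 + 5 = 11)
(47245 - 41232/I(p(8, -5), 54))*((2787 + 5873) + Q(26, -118)) = (47245 - 41232/(54**2))*((2787 + 5873) + 11) = (47245 - 41232/2916)*(8660 + 11) = (47245 - 41232*1/2916)*8671 = (47245 - 3436/243)*8671 = (11477099/243)*8671 = 99517925429/243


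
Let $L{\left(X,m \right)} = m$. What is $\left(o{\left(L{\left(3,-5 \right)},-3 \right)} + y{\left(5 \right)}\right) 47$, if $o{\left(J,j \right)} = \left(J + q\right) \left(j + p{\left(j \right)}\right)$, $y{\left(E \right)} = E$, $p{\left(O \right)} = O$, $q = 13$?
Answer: $-2021$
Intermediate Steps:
$o{\left(J,j \right)} = 2 j \left(13 + J\right)$ ($o{\left(J,j \right)} = \left(J + 13\right) \left(j + j\right) = \left(13 + J\right) 2 j = 2 j \left(13 + J\right)$)
$\left(o{\left(L{\left(3,-5 \right)},-3 \right)} + y{\left(5 \right)}\right) 47 = \left(2 \left(-3\right) \left(13 - 5\right) + 5\right) 47 = \left(2 \left(-3\right) 8 + 5\right) 47 = \left(-48 + 5\right) 47 = \left(-43\right) 47 = -2021$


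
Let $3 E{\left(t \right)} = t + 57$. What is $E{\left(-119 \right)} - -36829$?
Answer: $\frac{110425}{3} \approx 36808.0$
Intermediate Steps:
$E{\left(t \right)} = 19 + \frac{t}{3}$ ($E{\left(t \right)} = \frac{t + 57}{3} = \frac{57 + t}{3} = 19 + \frac{t}{3}$)
$E{\left(-119 \right)} - -36829 = \left(19 + \frac{1}{3} \left(-119\right)\right) - -36829 = \left(19 - \frac{119}{3}\right) + 36829 = - \frac{62}{3} + 36829 = \frac{110425}{3}$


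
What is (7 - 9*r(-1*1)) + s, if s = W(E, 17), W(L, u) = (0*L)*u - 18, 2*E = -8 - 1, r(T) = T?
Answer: -2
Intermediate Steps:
E = -9/2 (E = (-8 - 1)/2 = (½)*(-9) = -9/2 ≈ -4.5000)
W(L, u) = -18 (W(L, u) = 0*u - 18 = 0 - 18 = -18)
s = -18
(7 - 9*r(-1*1)) + s = (7 - (-9)) - 18 = (7 - 9*(-1)) - 18 = (7 + 9) - 18 = 16 - 18 = -2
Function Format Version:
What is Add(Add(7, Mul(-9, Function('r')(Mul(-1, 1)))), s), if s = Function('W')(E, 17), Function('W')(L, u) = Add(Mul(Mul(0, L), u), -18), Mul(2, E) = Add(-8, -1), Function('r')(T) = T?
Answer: -2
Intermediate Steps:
E = Rational(-9, 2) (E = Mul(Rational(1, 2), Add(-8, -1)) = Mul(Rational(1, 2), -9) = Rational(-9, 2) ≈ -4.5000)
Function('W')(L, u) = -18 (Function('W')(L, u) = Add(Mul(0, u), -18) = Add(0, -18) = -18)
s = -18
Add(Add(7, Mul(-9, Function('r')(Mul(-1, 1)))), s) = Add(Add(7, Mul(-9, Mul(-1, 1))), -18) = Add(Add(7, Mul(-9, -1)), -18) = Add(Add(7, 9), -18) = Add(16, -18) = -2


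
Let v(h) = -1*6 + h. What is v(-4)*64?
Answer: -640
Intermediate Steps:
v(h) = -6 + h
v(-4)*64 = (-6 - 4)*64 = -10*64 = -640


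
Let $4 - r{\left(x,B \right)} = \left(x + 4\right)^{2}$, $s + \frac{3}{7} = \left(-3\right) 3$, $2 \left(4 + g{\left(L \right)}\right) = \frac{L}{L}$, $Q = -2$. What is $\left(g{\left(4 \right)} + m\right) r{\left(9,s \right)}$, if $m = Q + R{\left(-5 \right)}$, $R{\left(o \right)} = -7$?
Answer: $\frac{4125}{2} \approx 2062.5$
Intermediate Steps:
$g{\left(L \right)} = - \frac{7}{2}$ ($g{\left(L \right)} = -4 + \frac{L \frac{1}{L}}{2} = -4 + \frac{1}{2} \cdot 1 = -4 + \frac{1}{2} = - \frac{7}{2}$)
$m = -9$ ($m = -2 - 7 = -9$)
$s = - \frac{66}{7}$ ($s = - \frac{3}{7} - 9 = - \frac{66}{7} \approx -9.4286$)
$r{\left(x,B \right)} = 4 - \left(4 + x\right)^{2}$ ($r{\left(x,B \right)} = 4 - \left(x + 4\right)^{2} = 4 - \left(4 + x\right)^{2}$)
$\left(g{\left(4 \right)} + m\right) r{\left(9,s \right)} = \left(- \frac{7}{2} - 9\right) \left(4 - \left(4 + 9\right)^{2}\right) = - \frac{25 \left(4 - 13^{2}\right)}{2} = - \frac{25 \left(4 - 169\right)}{2} = \left(- \frac{25}{2}\right) \left(-165\right) = \frac{4125}{2}$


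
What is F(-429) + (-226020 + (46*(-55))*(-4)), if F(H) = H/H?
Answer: -215899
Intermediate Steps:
F(H) = 1
F(-429) + (-226020 + (46*(-55))*(-4)) = 1 + (-226020 + (46*(-55))*(-4)) = 1 + (-226020 - 2530*(-4)) = 1 + (-226020 + 10120) = 1 - 215900 = -215899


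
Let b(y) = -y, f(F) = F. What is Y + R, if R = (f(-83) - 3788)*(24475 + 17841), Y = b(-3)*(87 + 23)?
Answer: -163804906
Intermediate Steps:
Y = 330 (Y = (-1*(-3))*(87 + 23) = 3*110 = 330)
R = -163805236 (R = (-83 - 3788)*(24475 + 17841) = -3871*42316 = -163805236)
Y + R = 330 - 163805236 = -163804906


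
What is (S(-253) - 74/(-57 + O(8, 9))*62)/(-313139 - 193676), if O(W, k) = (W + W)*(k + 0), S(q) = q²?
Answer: -1112839/8818581 ≈ -0.12619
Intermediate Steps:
O(W, k) = 2*W*k (O(W, k) = (2*W)*k = 2*W*k)
(S(-253) - 74/(-57 + O(8, 9))*62)/(-313139 - 193676) = ((-253)² - 74/(-57 + 2*8*9)*62)/(-313139 - 193676) = (64009 - 74/(-57 + 144)*62)/(-506815) = (64009 - 74/87*62)*(-1/506815) = (64009 - 4588/87)*(-1/506815) = (5564195/87)*(-1/506815) = -1112839/8818581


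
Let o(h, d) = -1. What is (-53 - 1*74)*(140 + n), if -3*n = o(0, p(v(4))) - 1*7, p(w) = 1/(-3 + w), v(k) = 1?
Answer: -54356/3 ≈ -18119.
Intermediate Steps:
n = 8/3 (n = -(-1 - 1*7)/3 = -(-1 - 7)/3 = -⅓*(-8) = 8/3 ≈ 2.6667)
(-53 - 1*74)*(140 + n) = (-53 - 1*74)*(140 + 8/3) = (-53 - 74)*(428/3) = -127*428/3 = -54356/3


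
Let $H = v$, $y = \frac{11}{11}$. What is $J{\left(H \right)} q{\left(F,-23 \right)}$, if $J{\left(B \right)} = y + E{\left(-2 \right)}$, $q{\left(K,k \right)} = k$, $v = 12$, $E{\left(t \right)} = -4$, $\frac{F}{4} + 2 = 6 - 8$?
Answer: $69$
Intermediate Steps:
$F = -16$ ($F = -8 + 4 \left(6 - 8\right) = -8 + 4 \left(-2\right) = -8 - 8 = -16$)
$y = 1$ ($y = 11 \cdot \frac{1}{11} = 1$)
$H = 12$
$J{\left(B \right)} = -3$ ($J{\left(B \right)} = 1 - 4 = -3$)
$J{\left(H \right)} q{\left(F,-23 \right)} = \left(-3\right) \left(-23\right) = 69$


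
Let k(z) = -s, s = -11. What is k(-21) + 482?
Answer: 493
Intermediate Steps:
k(z) = 11 (k(z) = -1*(-11) = 11)
k(-21) + 482 = 11 + 482 = 493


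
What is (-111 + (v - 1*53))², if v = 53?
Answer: 12321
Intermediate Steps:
(-111 + (v - 1*53))² = (-111 + (53 - 1*53))² = (-111 + (53 - 53))² = (-111 + 0)² = (-111)² = 12321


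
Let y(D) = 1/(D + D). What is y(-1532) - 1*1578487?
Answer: -4836484169/3064 ≈ -1.5785e+6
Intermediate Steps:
y(D) = 1/(2*D)
y(-1532) - 1*1578487 = (½)/(-1532) - 1*1578487 = (½)*(-1/1532) - 1578487 = -1/3064 - 1578487 = -4836484169/3064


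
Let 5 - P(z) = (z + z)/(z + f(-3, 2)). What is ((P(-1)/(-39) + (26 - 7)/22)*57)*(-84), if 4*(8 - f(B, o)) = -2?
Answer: -2494282/715 ≈ -3488.5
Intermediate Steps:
f(B, o) = 17/2 (f(B, o) = 8 - ¼*(-2) = 8 + ½ = 17/2)
P(z) = 5 - 2*z/(17/2 + z) (P(z) = 5 - (z + z)/(z + 17/2) = 5 - 2*z/(17/2 + z))
((P(-1)/(-39) + (26 - 7)/22)*57)*(-84) = ((((85 + 6*(-1))/(17 + 2*(-1)))/(-39) + (26 - 7)/22)*57)*(-84) = ((((85 - 6)/(17 - 2))*(-1/39) + 19*(1/22))*57)*(-84) = (((79/15)*(-1/39) + 19/22)*57)*(-84) = ((-79/585 + 19/22)*57)*(-84) = ((9377/12870)*57)*(-84) = (178163/4290)*(-84) = -2494282/715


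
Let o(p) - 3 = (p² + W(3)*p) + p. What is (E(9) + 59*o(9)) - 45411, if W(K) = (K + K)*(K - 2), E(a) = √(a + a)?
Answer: -36738 + 3*√2 ≈ -36734.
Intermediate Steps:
E(a) = √2*√a (E(a) = √(2*a) = √2*√a)
W(K) = 2*K*(-2 + K) (W(K) = (2*K)*(-2 + K) = 2*K*(-2 + K))
o(p) = 3 + p² + 7*p (o(p) = 3 + ((p² + (2*3*(-2 + 3))*p) + p) = 3 + ((p² + (2*3*1)*p) + p) = 3 + ((p² + 6*p) + p) = 3 + (p² + 7*p) = 3 + p² + 7*p)
(E(9) + 59*o(9)) - 45411 = (√2*√9 + 59*(3 + 9² + 7*9)) - 45411 = (√2*3 + 59*(3 + 81 + 63)) - 45411 = (3*√2 + 59*147) - 45411 = (3*√2 + 8673) - 45411 = (8673 + 3*√2) - 45411 = -36738 + 3*√2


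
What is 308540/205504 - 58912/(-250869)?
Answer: 22377443227/12888645744 ≈ 1.7362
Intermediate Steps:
308540/205504 - 58912/(-250869) = 308540*(1/205504) - 58912*(-1/250869) = 77135/51376 + 58912/250869 = 22377443227/12888645744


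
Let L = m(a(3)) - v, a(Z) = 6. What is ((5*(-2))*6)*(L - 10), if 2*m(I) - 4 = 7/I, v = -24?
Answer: -995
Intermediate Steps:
m(I) = 2 + 7/(2*I) (m(I) = 2 + (7/I)/2 = 2 + 7/(2*I))
L = 319/12 (L = (2 + (7/2)/6) - 1*(-24) = (2 + (7/2)*(⅙)) + 24 = (2 + 7/12) + 24 = 31/12 + 24 = 319/12 ≈ 26.583)
((5*(-2))*6)*(L - 10) = ((5*(-2))*6)*(319/12 - 10) = -10*6*(199/12) = -60*199/12 = -995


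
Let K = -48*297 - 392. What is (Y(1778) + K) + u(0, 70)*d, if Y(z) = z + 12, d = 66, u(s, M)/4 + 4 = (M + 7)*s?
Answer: -13914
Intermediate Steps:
u(s, M) = -16 + 4*s*(7 + M) (u(s, M) = -16 + 4*((M + 7)*s) = -16 + 4*((7 + M)*s) = -16 + 4*(s*(7 + M)) = -16 + 4*s*(7 + M))
K = -14648 (K = -14256 - 392 = -14648)
Y(z) = 12 + z
(Y(1778) + K) + u(0, 70)*d = ((12 + 1778) - 14648) + (-16 + 28*0 + 4*70*0)*66 = (1790 - 14648) + (-16 + 0 + 0)*66 = -12858 - 16*66 = -12858 - 1056 = -13914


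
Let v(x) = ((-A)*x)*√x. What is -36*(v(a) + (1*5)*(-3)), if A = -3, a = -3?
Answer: 540 + 324*I*√3 ≈ 540.0 + 561.18*I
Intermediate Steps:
v(x) = 3*x^(3/2) (v(x) = ((-1*(-3))*x)*√x = (3*x)*√x = 3*x^(3/2))
-36*(v(a) + (1*5)*(-3)) = -36*(3*(-3)^(3/2) + (1*5)*(-3)) = -36*(3*(-3*I*√3) + 5*(-3)) = -36*(-9*I*√3 - 15) = -36*(-15 - 9*I*√3) = 540 + 324*I*√3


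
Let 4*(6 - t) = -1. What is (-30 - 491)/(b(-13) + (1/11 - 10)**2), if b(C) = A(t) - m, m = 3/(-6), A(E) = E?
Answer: -252164/50791 ≈ -4.9647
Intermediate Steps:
t = 25/4 (t = 6 - 1/4*(-1) = 6 + 1/4 = 25/4 ≈ 6.2500)
m = -1/2 (m = 3*(-1/6) = -1/2 ≈ -0.50000)
b(C) = 27/4 (b(C) = 25/4 - 1*(-1/2) = 25/4 + 1/2 = 27/4)
(-30 - 491)/(b(-13) + (1/11 - 10)**2) = (-30 - 491)/(27/4 + (1/11 - 10)**2) = -521/(27/4 + (1/11 - 10)**2) = -521/(27/4 + (-109/11)**2) = -521/(27/4 + 11881/121) = -521/50791/484 = -521*484/50791 = -252164/50791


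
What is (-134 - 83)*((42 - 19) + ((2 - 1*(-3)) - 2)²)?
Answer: -6944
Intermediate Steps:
(-134 - 83)*((42 - 19) + ((2 - 1*(-3)) - 2)²) = -217*(23 + ((2 + 3) - 2)²) = -217*(23 + (5 - 2)²) = -217*(23 + 3²) = -217*(23 + 9) = -217*32 = -6944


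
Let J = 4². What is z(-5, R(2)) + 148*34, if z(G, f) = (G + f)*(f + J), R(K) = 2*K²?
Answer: 5104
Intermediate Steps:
J = 16
z(G, f) = (16 + f)*(G + f) (z(G, f) = (G + f)*(f + 16) = (G + f)*(16 + f) = (16 + f)*(G + f))
z(-5, R(2)) + 148*34 = ((2*2²)² + 16*(-5) + 16*(2*2²) - 10*2²) + 148*34 = ((2*4)² - 80 + 16*(2*4) - 10*4) + 5032 = (8² - 80 + 16*8 - 5*8) + 5032 = (64 - 80 + 128 - 40) + 5032 = 72 + 5032 = 5104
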